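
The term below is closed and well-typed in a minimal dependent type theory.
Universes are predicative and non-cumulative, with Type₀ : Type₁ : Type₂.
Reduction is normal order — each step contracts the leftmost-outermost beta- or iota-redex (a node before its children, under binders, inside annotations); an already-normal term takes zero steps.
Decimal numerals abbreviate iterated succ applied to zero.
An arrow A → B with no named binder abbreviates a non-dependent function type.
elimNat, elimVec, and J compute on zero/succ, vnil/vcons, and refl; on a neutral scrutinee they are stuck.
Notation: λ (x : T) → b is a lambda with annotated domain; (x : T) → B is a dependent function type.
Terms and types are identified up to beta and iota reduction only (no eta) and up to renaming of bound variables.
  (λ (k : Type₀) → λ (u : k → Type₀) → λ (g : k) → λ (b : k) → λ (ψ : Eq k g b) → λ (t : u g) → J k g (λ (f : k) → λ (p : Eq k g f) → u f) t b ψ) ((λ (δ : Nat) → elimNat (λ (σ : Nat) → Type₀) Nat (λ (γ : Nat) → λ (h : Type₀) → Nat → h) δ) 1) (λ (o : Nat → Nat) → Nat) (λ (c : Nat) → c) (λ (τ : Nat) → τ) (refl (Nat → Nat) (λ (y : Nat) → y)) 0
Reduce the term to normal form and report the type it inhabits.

normal form:
  0
the term's type:
  Nat


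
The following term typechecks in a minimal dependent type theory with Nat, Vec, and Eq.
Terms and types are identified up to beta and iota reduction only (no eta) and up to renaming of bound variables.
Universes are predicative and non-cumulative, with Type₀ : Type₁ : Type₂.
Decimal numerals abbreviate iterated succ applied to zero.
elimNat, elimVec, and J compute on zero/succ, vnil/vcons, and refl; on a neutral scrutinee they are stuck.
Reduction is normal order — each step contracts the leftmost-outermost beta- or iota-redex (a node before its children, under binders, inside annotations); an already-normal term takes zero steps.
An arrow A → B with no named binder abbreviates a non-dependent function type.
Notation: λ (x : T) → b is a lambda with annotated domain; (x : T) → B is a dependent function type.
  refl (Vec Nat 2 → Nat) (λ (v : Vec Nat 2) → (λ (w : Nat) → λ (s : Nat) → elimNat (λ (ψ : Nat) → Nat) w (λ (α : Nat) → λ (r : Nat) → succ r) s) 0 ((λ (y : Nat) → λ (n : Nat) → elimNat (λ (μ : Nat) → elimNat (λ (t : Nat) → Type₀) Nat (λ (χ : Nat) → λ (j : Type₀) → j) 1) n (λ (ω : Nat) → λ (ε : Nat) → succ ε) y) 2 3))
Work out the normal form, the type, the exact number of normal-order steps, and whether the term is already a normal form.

normal form:
  refl (Vec Nat 2 → Nat) (λ (v : Vec Nat 2) → 5)
the term's type:
  Eq (Vec Nat 2 → Nat) (λ (v : Vec Nat 2) → 5) (λ (w : Vec Nat 2) → 5)
reduction steps (normal order): 27
already normal: no
first contracted redex: a beta-redex


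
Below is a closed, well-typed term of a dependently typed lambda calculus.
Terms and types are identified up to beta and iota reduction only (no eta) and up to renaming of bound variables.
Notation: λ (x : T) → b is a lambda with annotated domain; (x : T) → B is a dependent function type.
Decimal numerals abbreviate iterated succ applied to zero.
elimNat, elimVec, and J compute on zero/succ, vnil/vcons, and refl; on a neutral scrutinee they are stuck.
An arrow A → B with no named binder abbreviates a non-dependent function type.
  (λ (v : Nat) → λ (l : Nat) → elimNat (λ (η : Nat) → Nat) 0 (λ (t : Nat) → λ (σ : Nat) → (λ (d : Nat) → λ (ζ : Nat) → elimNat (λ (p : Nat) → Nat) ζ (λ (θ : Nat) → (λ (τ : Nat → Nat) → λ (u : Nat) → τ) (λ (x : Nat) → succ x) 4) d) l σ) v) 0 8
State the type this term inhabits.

the term's type:
  Nat


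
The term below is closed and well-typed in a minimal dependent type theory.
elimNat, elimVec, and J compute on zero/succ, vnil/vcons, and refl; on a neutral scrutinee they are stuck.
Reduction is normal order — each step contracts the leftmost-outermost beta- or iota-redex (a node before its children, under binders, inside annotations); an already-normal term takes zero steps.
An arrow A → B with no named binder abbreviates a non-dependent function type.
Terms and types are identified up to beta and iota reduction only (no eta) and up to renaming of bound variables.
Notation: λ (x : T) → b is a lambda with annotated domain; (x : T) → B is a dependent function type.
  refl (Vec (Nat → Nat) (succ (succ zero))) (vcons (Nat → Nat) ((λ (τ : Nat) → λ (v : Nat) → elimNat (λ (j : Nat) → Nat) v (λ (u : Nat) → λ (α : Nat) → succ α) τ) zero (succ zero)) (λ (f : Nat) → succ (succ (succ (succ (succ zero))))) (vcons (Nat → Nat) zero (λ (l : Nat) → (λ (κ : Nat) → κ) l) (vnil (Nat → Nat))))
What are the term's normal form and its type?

normal form:
  refl (Vec (Nat → Nat) (succ (succ zero))) (vcons (Nat → Nat) (succ zero) (λ (τ : Nat) → succ (succ (succ (succ (succ zero))))) (vcons (Nat → Nat) zero (λ (v : Nat) → v) (vnil (Nat → Nat))))
the term's type:
  Eq (Vec (Nat → Nat) (succ (succ zero))) (vcons (Nat → Nat) (succ zero) (λ (τ : Nat) → succ (succ (succ (succ (succ zero))))) (vcons (Nat → Nat) zero (λ (v : Nat) → v) (vnil (Nat → Nat)))) (vcons (Nat → Nat) (succ zero) (λ (j : Nat) → succ (succ (succ (succ (succ zero))))) (vcons (Nat → Nat) zero (λ (u : Nat) → u) (vnil (Nat → Nat))))


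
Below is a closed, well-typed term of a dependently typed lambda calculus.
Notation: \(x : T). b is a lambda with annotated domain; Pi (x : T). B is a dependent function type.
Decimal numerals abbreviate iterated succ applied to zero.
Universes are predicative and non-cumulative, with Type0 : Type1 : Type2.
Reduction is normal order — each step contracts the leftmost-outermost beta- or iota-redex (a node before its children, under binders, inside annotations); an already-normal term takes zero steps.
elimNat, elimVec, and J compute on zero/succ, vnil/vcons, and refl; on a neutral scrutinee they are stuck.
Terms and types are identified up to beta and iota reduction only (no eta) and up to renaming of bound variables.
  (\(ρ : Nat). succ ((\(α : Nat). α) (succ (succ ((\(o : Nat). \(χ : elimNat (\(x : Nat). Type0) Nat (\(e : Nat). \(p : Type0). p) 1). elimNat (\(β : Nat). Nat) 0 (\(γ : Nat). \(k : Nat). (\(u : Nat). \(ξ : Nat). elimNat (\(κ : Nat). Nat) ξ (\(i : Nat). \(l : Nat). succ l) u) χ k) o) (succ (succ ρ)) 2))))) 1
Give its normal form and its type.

reduced normal form:
  9
the term's type:
  Nat
observation: 41 normal-order steps separate the term from its normal form.


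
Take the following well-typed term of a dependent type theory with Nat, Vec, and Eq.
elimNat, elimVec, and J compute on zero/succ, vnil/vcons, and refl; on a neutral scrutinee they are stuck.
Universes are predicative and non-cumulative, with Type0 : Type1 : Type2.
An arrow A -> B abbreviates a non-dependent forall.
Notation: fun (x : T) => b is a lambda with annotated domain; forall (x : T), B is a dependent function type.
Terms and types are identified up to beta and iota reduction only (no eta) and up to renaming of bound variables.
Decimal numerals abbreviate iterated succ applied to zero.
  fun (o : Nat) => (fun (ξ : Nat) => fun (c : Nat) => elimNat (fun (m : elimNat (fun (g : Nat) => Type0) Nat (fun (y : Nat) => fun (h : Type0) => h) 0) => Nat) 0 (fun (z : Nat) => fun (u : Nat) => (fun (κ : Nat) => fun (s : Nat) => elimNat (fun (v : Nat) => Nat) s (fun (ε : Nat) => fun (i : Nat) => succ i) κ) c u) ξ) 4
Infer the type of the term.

type:
  Nat -> Nat -> Nat


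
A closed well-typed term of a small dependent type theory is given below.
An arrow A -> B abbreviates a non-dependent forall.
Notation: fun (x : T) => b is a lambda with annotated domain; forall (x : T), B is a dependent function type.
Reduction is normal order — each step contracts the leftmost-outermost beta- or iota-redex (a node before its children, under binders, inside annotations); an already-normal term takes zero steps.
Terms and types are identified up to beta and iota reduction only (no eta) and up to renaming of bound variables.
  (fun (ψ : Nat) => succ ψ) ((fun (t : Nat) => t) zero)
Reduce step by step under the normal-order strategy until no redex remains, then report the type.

normal-order reduction:
  (fun (ψ : Nat) => succ ψ) ((fun (t : Nat) => t) zero)
  ~> succ ((fun (ψ : Nat) => ψ) zero)
  ~> succ zero
inferred type:
  Nat


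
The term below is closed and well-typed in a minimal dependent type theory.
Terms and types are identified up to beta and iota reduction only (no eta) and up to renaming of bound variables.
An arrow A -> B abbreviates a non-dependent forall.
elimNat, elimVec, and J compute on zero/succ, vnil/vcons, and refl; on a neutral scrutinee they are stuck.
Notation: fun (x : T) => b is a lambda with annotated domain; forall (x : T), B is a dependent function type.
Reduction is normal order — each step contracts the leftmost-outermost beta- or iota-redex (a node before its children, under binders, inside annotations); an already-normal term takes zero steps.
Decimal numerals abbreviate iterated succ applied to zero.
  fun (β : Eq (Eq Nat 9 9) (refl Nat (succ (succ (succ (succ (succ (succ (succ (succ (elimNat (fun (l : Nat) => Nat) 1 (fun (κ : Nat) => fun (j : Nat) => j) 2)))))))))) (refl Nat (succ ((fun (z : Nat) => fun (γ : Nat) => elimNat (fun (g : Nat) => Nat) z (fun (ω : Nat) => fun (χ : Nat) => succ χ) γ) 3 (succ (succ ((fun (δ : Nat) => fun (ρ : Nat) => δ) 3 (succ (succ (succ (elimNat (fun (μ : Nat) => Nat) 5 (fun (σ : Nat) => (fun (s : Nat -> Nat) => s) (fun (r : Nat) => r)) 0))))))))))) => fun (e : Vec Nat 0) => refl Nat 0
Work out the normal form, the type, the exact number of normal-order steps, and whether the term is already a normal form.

resulting normal form:
  fun (β : Eq (Eq Nat 9 9) (refl Nat 9) (refl Nat 9)) => fun (l : Vec Nat 0) => refl Nat 0
type:
  Eq (Eq Nat 9 9) (refl Nat 9) (refl Nat 9) -> Vec Nat 0 -> Eq Nat 0 0
normal-order step count: 27
term was already normal: no
first redex: an elimNat iota-redex


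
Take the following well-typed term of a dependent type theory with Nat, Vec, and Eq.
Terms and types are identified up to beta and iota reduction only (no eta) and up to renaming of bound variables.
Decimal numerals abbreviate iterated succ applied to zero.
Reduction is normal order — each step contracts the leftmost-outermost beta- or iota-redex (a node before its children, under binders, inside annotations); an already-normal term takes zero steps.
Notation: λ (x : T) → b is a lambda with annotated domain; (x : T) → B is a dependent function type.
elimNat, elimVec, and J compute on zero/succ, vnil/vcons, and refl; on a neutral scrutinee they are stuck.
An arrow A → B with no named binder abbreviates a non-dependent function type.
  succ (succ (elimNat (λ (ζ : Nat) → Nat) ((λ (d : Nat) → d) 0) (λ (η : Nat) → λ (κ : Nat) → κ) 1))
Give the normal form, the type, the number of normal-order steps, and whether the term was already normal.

resulting normal form:
  2
type:
  Nat
reduction steps (normal order): 5
started in normal form: no
first contracted redex: an elimNat iota-redex


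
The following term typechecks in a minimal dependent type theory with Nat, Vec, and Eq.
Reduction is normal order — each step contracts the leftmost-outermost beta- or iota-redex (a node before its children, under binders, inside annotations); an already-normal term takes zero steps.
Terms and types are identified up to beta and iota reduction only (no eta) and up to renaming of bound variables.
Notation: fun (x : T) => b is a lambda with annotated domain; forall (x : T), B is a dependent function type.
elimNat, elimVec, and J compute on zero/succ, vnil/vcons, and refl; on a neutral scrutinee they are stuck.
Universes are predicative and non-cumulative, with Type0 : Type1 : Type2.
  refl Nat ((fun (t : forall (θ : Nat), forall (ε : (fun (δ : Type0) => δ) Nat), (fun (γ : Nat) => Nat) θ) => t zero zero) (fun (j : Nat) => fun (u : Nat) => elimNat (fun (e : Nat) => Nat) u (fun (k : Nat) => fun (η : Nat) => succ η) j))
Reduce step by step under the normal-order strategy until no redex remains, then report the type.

normal-order reduction:
  refl Nat ((fun (t : forall (θ : Nat), forall (ε : (fun (δ : Type0) => δ) Nat), (fun (γ : Nat) => Nat) θ) => t zero zero) (fun (j : Nat) => fun (u : Nat) => elimNat (fun (e : Nat) => Nat) u (fun (k : Nat) => fun (η : Nat) => succ η) j))
  ~> refl Nat ((fun (t : Nat) => fun (θ : Nat) => elimNat (fun (ε : Nat) => Nat) θ (fun (δ : Nat) => fun (γ : Nat) => succ γ) t) zero zero)
  ~> refl Nat ((fun (t : Nat) => elimNat (fun (θ : Nat) => Nat) t (fun (ε : Nat) => fun (δ : Nat) => succ δ) zero) zero)
  ~> refl Nat (elimNat (fun (t : Nat) => Nat) zero (fun (θ : Nat) => fun (ε : Nat) => succ ε) zero)
  ~> refl Nat zero
the term's type:
  Eq Nat zero zero


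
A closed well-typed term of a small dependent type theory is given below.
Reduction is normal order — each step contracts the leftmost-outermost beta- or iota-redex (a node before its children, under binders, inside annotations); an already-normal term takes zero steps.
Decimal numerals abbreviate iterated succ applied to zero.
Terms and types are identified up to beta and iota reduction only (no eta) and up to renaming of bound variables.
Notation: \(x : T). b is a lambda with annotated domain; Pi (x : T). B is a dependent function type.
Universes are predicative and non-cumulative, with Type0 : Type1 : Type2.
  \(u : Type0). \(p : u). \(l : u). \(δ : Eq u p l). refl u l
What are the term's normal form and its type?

normal form:
  \(u : Type0). \(p : u). \(l : u). \(δ : Eq u p l). refl u l
type:
  Pi (u : Type0). Pi (p : u). Pi (l : u). Pi (δ : Eq u p l). Eq u l l
observation: no redex remains anywhere in the term; it is its own normal form.


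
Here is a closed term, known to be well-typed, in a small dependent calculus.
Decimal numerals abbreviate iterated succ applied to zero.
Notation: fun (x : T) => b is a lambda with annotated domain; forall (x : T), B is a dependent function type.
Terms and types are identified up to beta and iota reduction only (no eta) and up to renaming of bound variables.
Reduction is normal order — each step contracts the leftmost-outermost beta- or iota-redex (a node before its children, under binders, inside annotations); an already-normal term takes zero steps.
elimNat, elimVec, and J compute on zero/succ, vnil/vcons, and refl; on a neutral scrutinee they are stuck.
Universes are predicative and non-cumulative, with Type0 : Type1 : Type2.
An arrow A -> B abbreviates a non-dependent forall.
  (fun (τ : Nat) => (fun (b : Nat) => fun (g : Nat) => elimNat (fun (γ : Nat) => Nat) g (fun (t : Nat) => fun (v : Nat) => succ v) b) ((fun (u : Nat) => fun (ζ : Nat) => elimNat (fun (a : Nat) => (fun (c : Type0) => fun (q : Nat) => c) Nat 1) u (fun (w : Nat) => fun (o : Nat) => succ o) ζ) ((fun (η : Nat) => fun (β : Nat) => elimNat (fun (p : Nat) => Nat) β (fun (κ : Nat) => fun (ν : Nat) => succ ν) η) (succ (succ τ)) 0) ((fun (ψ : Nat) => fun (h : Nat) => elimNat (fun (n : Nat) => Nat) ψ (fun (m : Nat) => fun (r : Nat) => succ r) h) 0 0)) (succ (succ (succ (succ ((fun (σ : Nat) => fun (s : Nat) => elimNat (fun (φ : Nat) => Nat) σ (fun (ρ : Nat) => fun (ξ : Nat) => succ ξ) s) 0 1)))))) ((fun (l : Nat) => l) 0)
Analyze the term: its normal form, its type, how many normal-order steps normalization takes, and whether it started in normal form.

reduced normal form:
  7
the term's type:
  Nat
normal-order step count: 34
already normal: no
first redex: a beta-redex


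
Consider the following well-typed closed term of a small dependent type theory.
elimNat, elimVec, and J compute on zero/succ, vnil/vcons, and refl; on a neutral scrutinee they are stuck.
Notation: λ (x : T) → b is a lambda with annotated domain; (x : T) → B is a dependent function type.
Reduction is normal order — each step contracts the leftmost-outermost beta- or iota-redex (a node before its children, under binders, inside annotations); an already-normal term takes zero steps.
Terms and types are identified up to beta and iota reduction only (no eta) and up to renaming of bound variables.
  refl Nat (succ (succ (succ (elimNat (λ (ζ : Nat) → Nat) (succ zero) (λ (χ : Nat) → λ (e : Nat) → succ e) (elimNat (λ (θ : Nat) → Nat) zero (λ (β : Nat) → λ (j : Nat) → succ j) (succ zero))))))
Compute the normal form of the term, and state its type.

normal form:
  refl Nat (succ (succ (succ (succ (succ zero)))))
type:
  Eq Nat (succ (succ (succ (succ (succ zero))))) (succ (succ (succ (succ (succ zero)))))
observation: 8 normal-order steps normalize the term, beginning with an elimNat iota-redex.


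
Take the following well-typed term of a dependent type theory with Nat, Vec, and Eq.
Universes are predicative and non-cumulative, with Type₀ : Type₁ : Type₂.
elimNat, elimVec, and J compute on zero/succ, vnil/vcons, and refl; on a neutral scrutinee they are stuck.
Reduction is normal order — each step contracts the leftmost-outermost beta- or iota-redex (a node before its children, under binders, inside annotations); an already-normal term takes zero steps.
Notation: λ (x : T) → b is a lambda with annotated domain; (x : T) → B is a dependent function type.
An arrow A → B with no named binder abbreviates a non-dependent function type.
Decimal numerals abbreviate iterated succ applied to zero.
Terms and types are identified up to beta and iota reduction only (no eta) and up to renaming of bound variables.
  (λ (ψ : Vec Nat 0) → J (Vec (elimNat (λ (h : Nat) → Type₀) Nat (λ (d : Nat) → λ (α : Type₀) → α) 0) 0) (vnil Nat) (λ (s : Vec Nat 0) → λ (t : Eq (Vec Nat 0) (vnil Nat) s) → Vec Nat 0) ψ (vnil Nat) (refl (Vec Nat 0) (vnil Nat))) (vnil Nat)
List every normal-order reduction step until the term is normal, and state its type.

normal-order reduction:
  (λ (ψ : Vec Nat 0) → J (Vec (elimNat (λ (h : Nat) → Type₀) Nat (λ (d : Nat) → λ (α : Type₀) → α) 0) 0) (vnil Nat) (λ (s : Vec Nat 0) → λ (t : Eq (Vec Nat 0) (vnil Nat) s) → Vec Nat 0) ψ (vnil Nat) (refl (Vec Nat 0) (vnil Nat))) (vnil Nat)
  ~> J (Vec (elimNat (λ (ψ : Nat) → Type₀) Nat (λ (h : Nat) → λ (d : Type₀) → d) 0) 0) (vnil Nat) (λ (α : Vec Nat 0) → λ (s : Eq (Vec Nat 0) (vnil Nat) α) → Vec Nat 0) (vnil Nat) (vnil Nat) (refl (Vec Nat 0) (vnil Nat))
  ~> vnil Nat
the term's type:
  Vec Nat 0


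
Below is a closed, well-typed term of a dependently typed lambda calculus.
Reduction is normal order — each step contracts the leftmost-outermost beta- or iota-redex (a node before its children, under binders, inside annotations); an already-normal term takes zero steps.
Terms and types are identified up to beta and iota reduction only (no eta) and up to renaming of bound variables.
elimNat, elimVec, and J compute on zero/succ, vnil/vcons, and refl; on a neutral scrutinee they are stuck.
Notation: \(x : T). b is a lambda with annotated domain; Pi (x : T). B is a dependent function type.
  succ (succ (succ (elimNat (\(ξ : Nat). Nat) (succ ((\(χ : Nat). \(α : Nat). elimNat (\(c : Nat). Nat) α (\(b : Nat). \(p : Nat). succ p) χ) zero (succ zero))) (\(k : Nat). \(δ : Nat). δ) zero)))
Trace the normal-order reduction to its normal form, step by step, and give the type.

reduction (normal order):
  succ (succ (succ (elimNat (\(ξ : Nat). Nat) (succ ((\(χ : Nat). \(α : Nat). elimNat (\(c : Nat). Nat) α (\(b : Nat). \(p : Nat). succ p) χ) zero (succ zero))) (\(k : Nat). \(δ : Nat). δ) zero)))
  ~> succ (succ (succ (succ ((\(ξ : Nat). \(χ : Nat). elimNat (\(α : Nat). Nat) χ (\(c : Nat). \(b : Nat). succ b) ξ) zero (succ zero)))))
  ~> succ (succ (succ (succ ((\(ξ : Nat). elimNat (\(χ : Nat). Nat) ξ (\(α : Nat). \(c : Nat). succ c) zero) (succ zero)))))
  ~> succ (succ (succ (succ (elimNat (\(ξ : Nat). Nat) (succ zero) (\(χ : Nat). \(α : Nat). succ α) zero))))
  ~> succ (succ (succ (succ (succ zero))))
the term's type:
  Nat


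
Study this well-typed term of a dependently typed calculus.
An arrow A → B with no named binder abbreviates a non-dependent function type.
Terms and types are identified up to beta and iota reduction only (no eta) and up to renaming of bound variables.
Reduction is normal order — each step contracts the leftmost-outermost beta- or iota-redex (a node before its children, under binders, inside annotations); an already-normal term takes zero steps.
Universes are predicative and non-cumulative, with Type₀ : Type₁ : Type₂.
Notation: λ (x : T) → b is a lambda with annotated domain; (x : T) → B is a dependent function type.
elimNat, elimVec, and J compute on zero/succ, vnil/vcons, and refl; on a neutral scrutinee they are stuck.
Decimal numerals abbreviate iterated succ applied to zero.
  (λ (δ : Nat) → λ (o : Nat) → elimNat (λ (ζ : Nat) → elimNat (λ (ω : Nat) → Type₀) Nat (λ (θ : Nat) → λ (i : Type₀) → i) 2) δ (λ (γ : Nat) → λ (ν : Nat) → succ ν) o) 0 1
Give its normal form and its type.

resulting normal form:
  1
type:
  Nat
observation: the term reaches its normal form after 6 normal-order steps.


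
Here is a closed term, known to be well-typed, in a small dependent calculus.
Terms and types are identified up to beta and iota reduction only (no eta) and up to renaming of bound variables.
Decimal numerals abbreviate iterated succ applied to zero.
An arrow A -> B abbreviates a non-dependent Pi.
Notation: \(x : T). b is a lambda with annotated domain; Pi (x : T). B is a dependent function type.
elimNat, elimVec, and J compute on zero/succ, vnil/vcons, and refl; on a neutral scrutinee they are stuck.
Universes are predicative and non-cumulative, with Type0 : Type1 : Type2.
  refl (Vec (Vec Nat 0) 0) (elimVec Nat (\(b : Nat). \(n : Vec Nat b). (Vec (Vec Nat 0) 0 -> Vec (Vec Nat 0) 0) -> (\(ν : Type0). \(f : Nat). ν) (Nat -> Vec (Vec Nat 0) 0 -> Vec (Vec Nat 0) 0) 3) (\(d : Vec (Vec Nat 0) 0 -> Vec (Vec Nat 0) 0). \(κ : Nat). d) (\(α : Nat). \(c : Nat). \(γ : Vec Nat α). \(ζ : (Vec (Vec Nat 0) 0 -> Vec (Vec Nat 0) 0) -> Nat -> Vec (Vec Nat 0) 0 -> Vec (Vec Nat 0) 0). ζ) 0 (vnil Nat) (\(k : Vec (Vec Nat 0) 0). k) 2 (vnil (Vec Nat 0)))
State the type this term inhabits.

inferred type:
  Eq (Vec (Vec Nat 0) 0) (vnil (Vec Nat 0)) (vnil (Vec Nat 0))


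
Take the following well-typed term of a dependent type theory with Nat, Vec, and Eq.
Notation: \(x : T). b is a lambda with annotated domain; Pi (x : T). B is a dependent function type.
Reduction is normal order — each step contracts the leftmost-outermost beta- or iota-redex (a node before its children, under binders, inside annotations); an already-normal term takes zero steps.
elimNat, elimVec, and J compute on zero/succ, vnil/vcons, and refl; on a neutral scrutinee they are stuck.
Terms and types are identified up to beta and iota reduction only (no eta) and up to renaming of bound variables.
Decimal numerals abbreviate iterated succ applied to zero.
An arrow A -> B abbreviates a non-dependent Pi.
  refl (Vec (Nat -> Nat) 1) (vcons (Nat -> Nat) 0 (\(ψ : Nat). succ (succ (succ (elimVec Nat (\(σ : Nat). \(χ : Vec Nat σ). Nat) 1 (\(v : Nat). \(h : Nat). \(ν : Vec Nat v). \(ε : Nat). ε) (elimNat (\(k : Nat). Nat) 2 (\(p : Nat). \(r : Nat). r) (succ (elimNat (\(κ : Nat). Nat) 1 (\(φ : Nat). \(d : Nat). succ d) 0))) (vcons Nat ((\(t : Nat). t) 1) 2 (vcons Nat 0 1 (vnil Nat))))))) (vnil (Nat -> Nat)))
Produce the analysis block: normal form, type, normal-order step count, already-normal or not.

normal form:
  refl (Vec (Nat -> Nat) 1) (vcons (Nat -> Nat) 0 (\(ψ : Nat). 4) (vnil (Nat -> Nat)))
the term's type:
  Eq (Vec (Nat -> Nat) 1) (vcons (Nat -> Nat) 0 (\(ψ : Nat). 4) (vnil (Nat -> Nat))) (vcons (Nat -> Nat) 0 (\(σ : Nat). 4) (vnil (Nat -> Nat)))
normal-order step count: 11
started in normal form: no
first contracted redex: an elimVec iota-redex


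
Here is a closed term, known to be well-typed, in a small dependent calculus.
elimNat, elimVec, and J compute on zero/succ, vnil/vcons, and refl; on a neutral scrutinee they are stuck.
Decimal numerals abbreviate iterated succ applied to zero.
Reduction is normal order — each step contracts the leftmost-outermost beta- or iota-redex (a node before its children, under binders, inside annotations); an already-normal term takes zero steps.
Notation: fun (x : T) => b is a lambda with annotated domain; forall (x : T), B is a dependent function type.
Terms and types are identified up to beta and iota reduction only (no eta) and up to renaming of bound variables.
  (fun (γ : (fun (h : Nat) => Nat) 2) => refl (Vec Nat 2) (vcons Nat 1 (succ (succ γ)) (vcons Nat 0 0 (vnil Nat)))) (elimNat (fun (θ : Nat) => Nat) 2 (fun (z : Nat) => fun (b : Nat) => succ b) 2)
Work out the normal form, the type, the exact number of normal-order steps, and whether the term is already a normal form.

reduced normal form:
  refl (Vec Nat 2) (vcons Nat 1 6 (vcons Nat 0 0 (vnil Nat)))
inferred type:
  Eq (Vec Nat 2) (vcons Nat 1 6 (vcons Nat 0 0 (vnil Nat))) (vcons Nat 1 6 (vcons Nat 0 0 (vnil Nat)))
normal-order step count: 8
already normal: no
first redex: a beta-redex


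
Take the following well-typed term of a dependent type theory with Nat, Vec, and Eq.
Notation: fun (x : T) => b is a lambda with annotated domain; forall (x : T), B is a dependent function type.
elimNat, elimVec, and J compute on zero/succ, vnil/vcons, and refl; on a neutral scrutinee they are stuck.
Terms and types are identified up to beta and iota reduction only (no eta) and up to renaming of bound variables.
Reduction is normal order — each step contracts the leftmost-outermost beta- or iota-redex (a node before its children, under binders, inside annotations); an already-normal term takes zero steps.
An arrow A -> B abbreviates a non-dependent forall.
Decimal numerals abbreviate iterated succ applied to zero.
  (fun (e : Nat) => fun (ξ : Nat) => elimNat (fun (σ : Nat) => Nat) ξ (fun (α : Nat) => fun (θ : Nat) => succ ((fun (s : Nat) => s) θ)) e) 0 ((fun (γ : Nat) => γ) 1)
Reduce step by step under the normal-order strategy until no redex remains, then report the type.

normal-order reduction sequence:
  (fun (e : Nat) => fun (ξ : Nat) => elimNat (fun (σ : Nat) => Nat) ξ (fun (α : Nat) => fun (θ : Nat) => succ ((fun (s : Nat) => s) θ)) e) 0 ((fun (γ : Nat) => γ) 1)
  ~> (fun (e : Nat) => elimNat (fun (ξ : Nat) => Nat) e (fun (σ : Nat) => fun (α : Nat) => succ ((fun (θ : Nat) => θ) α)) 0) ((fun (s : Nat) => s) 1)
  ~> elimNat (fun (e : Nat) => Nat) ((fun (ξ : Nat) => ξ) 1) (fun (σ : Nat) => fun (α : Nat) => succ ((fun (θ : Nat) => θ) α)) 0
  ~> (fun (e : Nat) => e) 1
  ~> 1
the term's type:
  Nat


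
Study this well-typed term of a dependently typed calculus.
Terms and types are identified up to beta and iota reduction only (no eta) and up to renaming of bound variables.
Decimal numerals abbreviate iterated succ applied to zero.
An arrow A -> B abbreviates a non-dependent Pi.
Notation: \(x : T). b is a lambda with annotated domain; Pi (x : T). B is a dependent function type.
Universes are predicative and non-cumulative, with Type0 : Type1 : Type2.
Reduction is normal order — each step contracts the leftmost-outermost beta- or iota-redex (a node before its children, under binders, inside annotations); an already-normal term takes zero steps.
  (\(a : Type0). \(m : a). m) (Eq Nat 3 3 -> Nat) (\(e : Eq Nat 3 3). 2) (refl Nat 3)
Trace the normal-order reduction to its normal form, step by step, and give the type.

normal-order reduction sequence:
  (\(a : Type0). \(m : a). m) (Eq Nat 3 3 -> Nat) (\(e : Eq Nat 3 3). 2) (refl Nat 3)
  ~> (\(a : Eq Nat 3 3 -> Nat). a) (\(m : Eq Nat 3 3). 2) (refl Nat 3)
  ~> (\(a : Eq Nat 3 3). 2) (refl Nat 3)
  ~> 2
the term's type:
  Nat


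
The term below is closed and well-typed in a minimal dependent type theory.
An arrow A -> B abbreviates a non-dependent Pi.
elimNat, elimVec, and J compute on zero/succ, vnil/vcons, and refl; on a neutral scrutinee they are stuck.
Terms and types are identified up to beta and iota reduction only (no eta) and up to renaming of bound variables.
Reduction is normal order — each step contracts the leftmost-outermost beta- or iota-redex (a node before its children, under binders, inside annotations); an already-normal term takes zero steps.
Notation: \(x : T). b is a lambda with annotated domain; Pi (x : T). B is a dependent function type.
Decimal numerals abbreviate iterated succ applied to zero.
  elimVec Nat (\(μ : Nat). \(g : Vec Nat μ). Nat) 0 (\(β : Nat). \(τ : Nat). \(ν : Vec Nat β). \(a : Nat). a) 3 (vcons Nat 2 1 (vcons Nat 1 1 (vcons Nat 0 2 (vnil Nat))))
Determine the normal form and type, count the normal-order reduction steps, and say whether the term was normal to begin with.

normal form:
  0
the term's type:
  Nat
steps to reach normal form (normal order): 16
term was already normal: no
first redex: an elimVec iota-redex


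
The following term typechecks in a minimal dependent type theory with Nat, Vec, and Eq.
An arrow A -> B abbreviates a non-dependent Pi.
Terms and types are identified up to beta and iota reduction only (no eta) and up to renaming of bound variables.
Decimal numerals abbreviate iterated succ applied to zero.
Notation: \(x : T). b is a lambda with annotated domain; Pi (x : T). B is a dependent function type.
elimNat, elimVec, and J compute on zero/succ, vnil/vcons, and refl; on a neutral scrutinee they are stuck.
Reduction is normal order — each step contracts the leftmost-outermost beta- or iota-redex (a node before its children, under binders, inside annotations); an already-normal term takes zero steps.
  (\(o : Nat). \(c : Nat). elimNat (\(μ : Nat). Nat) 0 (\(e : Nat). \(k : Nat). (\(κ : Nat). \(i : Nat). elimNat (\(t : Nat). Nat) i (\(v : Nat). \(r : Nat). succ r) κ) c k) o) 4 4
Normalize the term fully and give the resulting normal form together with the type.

reduced normal form:
  16
the term's type:
  Nat
observation: 75 normal-order steps separate the term from its normal form.


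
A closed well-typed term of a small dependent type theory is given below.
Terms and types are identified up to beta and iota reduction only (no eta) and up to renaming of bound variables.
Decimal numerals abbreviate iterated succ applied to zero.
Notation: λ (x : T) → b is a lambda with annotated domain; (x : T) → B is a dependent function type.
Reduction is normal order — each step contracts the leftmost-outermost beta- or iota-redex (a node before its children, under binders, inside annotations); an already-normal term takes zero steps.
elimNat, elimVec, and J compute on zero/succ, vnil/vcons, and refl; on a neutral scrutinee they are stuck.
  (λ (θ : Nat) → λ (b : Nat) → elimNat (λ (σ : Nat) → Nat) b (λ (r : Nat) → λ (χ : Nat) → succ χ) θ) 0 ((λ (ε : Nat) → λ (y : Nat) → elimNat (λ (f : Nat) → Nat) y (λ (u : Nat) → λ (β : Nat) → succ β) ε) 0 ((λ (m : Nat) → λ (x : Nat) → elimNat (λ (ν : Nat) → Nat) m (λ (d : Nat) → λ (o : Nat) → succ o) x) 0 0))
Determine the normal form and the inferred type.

normal form:
  0
the term's type:
  Nat
observation: the term reaches its normal form after 9 normal-order steps.


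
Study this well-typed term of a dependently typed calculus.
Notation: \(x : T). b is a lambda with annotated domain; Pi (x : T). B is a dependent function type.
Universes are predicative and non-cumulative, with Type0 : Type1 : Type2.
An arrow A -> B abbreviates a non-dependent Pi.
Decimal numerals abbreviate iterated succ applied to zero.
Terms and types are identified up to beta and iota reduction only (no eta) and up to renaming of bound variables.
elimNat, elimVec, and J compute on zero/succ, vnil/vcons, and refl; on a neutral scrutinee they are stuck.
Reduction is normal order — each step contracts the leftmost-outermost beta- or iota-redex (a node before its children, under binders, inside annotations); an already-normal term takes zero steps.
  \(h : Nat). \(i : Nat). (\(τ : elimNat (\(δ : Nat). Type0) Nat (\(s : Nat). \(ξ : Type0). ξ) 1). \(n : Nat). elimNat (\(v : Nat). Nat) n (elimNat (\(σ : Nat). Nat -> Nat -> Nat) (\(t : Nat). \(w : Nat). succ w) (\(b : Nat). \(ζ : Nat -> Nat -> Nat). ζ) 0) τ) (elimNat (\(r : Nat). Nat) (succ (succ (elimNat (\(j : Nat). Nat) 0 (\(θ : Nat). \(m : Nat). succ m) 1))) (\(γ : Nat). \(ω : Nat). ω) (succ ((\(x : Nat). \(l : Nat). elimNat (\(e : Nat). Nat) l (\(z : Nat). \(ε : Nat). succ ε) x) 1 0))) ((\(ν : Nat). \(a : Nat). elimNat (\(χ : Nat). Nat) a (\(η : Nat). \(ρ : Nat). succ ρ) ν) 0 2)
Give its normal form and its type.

resulting normal form:
  \(h : Nat). \(i : Nat). 5
inferred type:
  Nat -> Nat -> Nat


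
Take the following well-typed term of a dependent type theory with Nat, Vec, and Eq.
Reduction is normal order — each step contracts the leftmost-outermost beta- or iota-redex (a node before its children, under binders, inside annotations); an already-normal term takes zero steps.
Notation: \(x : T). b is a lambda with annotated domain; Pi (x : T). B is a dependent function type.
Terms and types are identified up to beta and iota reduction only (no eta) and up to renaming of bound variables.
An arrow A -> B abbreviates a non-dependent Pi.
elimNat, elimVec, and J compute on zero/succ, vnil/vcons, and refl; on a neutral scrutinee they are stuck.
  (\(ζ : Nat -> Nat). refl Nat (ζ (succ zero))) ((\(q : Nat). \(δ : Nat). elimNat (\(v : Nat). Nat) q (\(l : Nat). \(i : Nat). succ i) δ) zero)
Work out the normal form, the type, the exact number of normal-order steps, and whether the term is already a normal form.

normal form:
  refl Nat (succ zero)
the term's type:
  Eq Nat (succ zero) (succ zero)
steps to reach normal form (normal order): 7
term was already normal: no
first contracted redex: a beta-redex


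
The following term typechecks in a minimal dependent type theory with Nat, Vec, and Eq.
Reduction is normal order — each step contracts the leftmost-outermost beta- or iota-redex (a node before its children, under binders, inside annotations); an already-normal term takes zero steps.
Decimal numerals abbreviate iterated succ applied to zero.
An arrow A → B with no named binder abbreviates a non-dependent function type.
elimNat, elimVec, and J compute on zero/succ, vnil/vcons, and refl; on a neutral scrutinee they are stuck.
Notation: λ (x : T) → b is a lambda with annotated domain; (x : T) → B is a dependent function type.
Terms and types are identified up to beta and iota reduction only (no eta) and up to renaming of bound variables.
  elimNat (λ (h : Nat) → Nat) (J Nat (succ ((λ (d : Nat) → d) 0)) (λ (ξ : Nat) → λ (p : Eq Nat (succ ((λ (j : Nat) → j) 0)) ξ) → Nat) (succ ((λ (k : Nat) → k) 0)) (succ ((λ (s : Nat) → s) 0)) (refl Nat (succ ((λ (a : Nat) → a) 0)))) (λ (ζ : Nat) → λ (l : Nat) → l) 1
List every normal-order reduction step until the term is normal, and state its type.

normal-order reduction sequence:
  elimNat (λ (h : Nat) → Nat) (J Nat (succ ((λ (d : Nat) → d) 0)) (λ (ξ : Nat) → λ (p : Eq Nat (succ ((λ (j : Nat) → j) 0)) ξ) → Nat) (succ ((λ (k : Nat) → k) 0)) (succ ((λ (s : Nat) → s) 0)) (refl Nat (succ ((λ (a : Nat) → a) 0)))) (λ (ζ : Nat) → λ (l : Nat) → l) 1
  ~> (λ (h : Nat) → λ (d : Nat) → d) 0 (elimNat (λ (ξ : Nat) → Nat) (J Nat (succ ((λ (p : Nat) → p) 0)) (λ (j : Nat) → λ (k : Eq Nat (succ ((λ (s : Nat) → s) 0)) j) → Nat) (succ ((λ (a : Nat) → a) 0)) (succ ((λ (ζ : Nat) → ζ) 0)) (refl Nat (succ ((λ (l : Nat) → l) 0)))) (λ (η : Nat) → λ (w : Nat) → w) 0)
  ~> (λ (h : Nat) → h) (elimNat (λ (d : Nat) → Nat) (J Nat (succ ((λ (ξ : Nat) → ξ) 0)) (λ (p : Nat) → λ (j : Eq Nat (succ ((λ (k : Nat) → k) 0)) p) → Nat) (succ ((λ (s : Nat) → s) 0)) (succ ((λ (a : Nat) → a) 0)) (refl Nat (succ ((λ (ζ : Nat) → ζ) 0)))) (λ (l : Nat) → λ (η : Nat) → η) 0)
  ~> elimNat (λ (h : Nat) → Nat) (J Nat (succ ((λ (d : Nat) → d) 0)) (λ (ξ : Nat) → λ (p : Eq Nat (succ ((λ (j : Nat) → j) 0)) ξ) → Nat) (succ ((λ (k : Nat) → k) 0)) (succ ((λ (s : Nat) → s) 0)) (refl Nat (succ ((λ (a : Nat) → a) 0)))) (λ (ζ : Nat) → λ (l : Nat) → l) 0
  ~> J Nat (succ ((λ (h : Nat) → h) 0)) (λ (d : Nat) → λ (ξ : Eq Nat (succ ((λ (p : Nat) → p) 0)) d) → Nat) (succ ((λ (j : Nat) → j) 0)) (succ ((λ (k : Nat) → k) 0)) (refl Nat (succ ((λ (s : Nat) → s) 0)))
  ~> succ ((λ (h : Nat) → h) 0)
  ~> 1
inferred type:
  Nat


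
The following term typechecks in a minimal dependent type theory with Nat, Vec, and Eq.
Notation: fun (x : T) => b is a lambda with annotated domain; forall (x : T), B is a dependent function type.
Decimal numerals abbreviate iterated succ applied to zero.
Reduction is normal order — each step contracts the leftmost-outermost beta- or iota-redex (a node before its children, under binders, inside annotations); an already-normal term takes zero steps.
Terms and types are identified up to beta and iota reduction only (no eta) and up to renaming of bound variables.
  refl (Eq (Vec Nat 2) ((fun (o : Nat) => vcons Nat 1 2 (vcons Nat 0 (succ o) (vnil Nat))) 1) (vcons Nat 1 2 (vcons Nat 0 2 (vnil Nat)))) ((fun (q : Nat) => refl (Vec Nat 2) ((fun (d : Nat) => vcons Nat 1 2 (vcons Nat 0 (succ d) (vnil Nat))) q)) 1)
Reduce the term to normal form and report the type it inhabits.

resulting normal form:
  refl (Eq (Vec Nat 2) (vcons Nat 1 2 (vcons Nat 0 2 (vnil Nat))) (vcons Nat 1 2 (vcons Nat 0 2 (vnil Nat)))) (refl (Vec Nat 2) (vcons Nat 1 2 (vcons Nat 0 2 (vnil Nat))))
inferred type:
  Eq (Eq (Vec Nat 2) (vcons Nat 1 2 (vcons Nat 0 2 (vnil Nat))) (vcons Nat 1 2 (vcons Nat 0 2 (vnil Nat)))) (refl (Vec Nat 2) (vcons Nat 1 2 (vcons Nat 0 2 (vnil Nat)))) (refl (Vec Nat 2) (vcons Nat 1 2 (vcons Nat 0 2 (vnil Nat))))
observation: contracting a beta-redex first, the term normalizes in 3 steps.


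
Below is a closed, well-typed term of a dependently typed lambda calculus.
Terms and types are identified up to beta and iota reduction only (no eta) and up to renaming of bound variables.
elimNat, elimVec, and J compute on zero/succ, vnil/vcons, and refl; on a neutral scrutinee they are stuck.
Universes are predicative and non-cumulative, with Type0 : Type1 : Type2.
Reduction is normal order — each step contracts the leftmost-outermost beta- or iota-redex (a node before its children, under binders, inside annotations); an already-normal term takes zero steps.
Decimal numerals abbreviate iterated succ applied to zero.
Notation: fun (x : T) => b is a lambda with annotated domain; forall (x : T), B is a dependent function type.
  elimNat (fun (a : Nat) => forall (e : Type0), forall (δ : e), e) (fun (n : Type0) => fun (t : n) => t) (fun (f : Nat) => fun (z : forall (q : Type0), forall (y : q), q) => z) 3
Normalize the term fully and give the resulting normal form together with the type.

normal form:
  fun (a : Type0) => fun (e : a) => e
the term's type:
  forall (a : Type0), forall (e : a), a
observation: contracting an elimNat iota-redex first, the term normalizes in 10 steps.


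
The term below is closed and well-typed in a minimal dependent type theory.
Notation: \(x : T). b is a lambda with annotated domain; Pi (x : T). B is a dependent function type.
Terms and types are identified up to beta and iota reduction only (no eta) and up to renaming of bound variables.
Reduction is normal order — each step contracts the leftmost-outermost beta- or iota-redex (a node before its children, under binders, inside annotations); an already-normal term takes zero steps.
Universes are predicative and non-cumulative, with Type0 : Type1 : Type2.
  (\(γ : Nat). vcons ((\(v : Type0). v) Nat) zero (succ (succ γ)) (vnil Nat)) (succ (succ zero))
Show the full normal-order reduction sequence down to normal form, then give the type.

reduction (normal order):
  (\(γ : Nat). vcons ((\(v : Type0). v) Nat) zero (succ (succ γ)) (vnil Nat)) (succ (succ zero))
  ~> vcons ((\(γ : Type0). γ) Nat) zero (succ (succ (succ (succ zero)))) (vnil Nat)
  ~> vcons Nat zero (succ (succ (succ (succ zero)))) (vnil Nat)
inferred type:
  Vec Nat (succ zero)
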